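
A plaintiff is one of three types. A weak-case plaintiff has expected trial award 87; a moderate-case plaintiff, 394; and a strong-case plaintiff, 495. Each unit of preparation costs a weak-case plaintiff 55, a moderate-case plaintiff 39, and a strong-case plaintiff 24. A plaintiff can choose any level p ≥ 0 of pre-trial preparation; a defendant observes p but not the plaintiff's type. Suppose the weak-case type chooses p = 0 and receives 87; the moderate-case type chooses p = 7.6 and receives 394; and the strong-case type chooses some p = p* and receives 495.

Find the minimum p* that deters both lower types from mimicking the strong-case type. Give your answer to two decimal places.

Weak-case type (on-path payoff 87) won't mimic when 87 ≥ 495 − 55·p*, i.e. p* ≥ 7.42.
Moderate-case type (on-path payoff 394 − 39×7.6 = 97.6) won't mimic when 97.6 ≥ 495 − 39·p*, i.e. p* ≥ 10.19.
Both must hold, so p* = max(7.42, 10.19) = 10.19. The moderate-case type's constraint binds.

10.19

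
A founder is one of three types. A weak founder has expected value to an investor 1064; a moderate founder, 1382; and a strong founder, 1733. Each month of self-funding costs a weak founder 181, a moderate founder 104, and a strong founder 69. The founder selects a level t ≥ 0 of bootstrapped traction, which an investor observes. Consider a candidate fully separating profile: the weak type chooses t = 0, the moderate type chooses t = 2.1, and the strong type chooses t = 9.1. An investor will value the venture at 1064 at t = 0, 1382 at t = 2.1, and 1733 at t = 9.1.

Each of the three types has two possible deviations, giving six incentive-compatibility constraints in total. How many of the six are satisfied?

5

Moderate (own payoff 1382 − 104×2.1 = 1163.6): to t=0 gives 1064 → no gain ✓; to t=9.1 gives 1733 − 104×9.1 = 786.6 → no gain ✓.
Strong (own payoff 1733 − 69×9.1 = 1105.1): to t=0 gives 1064 → no gain ✓; to t=2.1 gives 1382 − 69×2.1 = 1237.1 → profitable ✗.
Weak (own payoff 1064): to t=2.1 gives 1382 − 181×2.1 = 1001.9 → no gain ✓; to t=9.1 gives 1733 − 181×9.1 = 85.9 → no gain ✓.
5 of the 6 constraints hold; not an equilibrium.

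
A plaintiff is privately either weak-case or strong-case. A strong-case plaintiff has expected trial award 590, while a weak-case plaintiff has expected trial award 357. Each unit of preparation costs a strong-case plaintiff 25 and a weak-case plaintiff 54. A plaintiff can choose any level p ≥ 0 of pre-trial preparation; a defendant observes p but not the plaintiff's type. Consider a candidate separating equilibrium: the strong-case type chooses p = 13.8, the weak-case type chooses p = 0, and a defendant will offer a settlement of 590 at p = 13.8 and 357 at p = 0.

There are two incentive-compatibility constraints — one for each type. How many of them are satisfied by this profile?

1

Weak-case type: stay at 0 → 357; mimic → 590 − 54 × 13.8 = -155.2. IC holds (357 ≥ -155.2).
Strong-case type: signal → 590 − 25 × 13.8 = 245; deviate to 0 → 357. IC fails (245 < 357).
1 of 2 constraints hold, so this profile is not an equilibrium.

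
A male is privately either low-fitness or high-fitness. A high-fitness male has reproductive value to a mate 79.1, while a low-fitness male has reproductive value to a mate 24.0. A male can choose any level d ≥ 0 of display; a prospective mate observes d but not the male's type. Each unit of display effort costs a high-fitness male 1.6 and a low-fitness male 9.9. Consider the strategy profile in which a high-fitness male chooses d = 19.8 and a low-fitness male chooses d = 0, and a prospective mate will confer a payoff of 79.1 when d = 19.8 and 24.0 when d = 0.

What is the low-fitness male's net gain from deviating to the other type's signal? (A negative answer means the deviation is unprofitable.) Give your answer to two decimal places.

-140.92

Playing d = 0 the low-fitness male receives 24.0.
Deviating to d = 19.8 brings payment 79.1 at cost 9.9 × 19.8 = 196.02, netting -116.92.
Gain from deviating: -116.92 − 24.0 = -140.92.
The gain is negative, so the low-fitness type's incentive-compatibility constraint is satisfied.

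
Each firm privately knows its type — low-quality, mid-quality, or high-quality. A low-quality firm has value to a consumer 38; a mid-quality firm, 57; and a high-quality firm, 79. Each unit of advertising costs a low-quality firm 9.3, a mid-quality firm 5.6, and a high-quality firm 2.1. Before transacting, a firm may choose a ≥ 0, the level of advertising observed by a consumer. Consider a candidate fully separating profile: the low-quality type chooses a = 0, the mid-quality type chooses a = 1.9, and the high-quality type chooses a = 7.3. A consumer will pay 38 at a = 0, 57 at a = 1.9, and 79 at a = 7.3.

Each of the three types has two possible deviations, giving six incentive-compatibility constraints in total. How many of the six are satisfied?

5

Low-quality (own payoff 38): to a=1.9 gives 57 − 9.3×1.9 = 39.33 → profitable ✗; to a=7.3 gives 79 − 9.3×7.3 = 11.11 → no gain ✓.
Mid-quality (own payoff 57 − 5.6×1.9 = 46.36): to a=0 gives 38 → no gain ✓; to a=7.3 gives 79 − 5.6×7.3 = 38.12 → no gain ✓.
High-quality (own payoff 79 − 2.1×7.3 = 63.67): to a=0 gives 38 → no gain ✓; to a=1.9 gives 57 − 2.1×1.9 = 53.01 → no gain ✓.
5 of the 6 constraints hold; not an equilibrium.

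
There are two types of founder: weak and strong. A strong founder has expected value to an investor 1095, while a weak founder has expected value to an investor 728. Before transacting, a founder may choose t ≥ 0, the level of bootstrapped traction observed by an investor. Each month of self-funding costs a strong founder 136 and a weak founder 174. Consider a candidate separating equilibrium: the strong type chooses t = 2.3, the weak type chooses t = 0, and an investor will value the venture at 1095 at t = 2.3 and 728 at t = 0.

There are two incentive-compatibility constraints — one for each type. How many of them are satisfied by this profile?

Strong type: signal → 1095 − 136 × 2.3 = 782.2; deviate to 0 → 728. IC holds (782.2 ≥ 728).
Weak type: stay at 0 → 728; mimic → 1095 − 174 × 2.3 = 694.8. IC holds (728 ≥ 694.8).
2 of 2 constraints hold, so this is a separating equilibrium.

2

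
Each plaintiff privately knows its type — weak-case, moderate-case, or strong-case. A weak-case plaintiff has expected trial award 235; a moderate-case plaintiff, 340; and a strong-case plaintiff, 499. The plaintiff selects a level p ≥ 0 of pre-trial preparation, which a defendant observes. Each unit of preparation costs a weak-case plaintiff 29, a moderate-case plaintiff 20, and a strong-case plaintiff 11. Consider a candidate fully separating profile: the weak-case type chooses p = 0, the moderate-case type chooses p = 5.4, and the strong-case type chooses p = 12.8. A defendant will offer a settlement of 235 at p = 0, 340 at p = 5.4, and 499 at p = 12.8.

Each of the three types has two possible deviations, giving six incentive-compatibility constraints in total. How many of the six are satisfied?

Moderate-case (own payoff 340 − 20×5.4 = 232): to p=0 gives 235 → profitable ✗; to p=12.8 gives 499 − 20×12.8 = 243 → profitable ✗.
Weak-case (own payoff 235): to p=5.4 gives 340 − 29×5.4 = 183.4 → no gain ✓; to p=12.8 gives 499 − 29×12.8 = 127.8 → no gain ✓.
Strong-case (own payoff 499 − 11×12.8 = 358.2): to p=0 gives 235 → no gain ✓; to p=5.4 gives 340 − 11×5.4 = 280.6 → no gain ✓.
4 of the 6 constraints hold; not an equilibrium.

4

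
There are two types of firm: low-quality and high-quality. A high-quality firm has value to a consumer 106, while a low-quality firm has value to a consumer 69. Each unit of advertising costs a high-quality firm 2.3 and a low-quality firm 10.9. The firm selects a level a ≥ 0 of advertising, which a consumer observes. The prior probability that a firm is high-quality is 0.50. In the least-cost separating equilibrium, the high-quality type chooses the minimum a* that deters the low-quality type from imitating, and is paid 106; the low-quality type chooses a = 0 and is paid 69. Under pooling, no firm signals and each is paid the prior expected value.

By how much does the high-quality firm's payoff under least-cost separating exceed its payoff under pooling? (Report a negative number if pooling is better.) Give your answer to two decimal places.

Least-cost separating signal: a* solves 69 = 106 − 10.9·a*, so a* = (106 − 69)/10.9 ≈ 3.3945.
High-quality type's separating payoff: 106 − 2.3 × a* = 106 − 2.3 × (106 − 69)/10.9 = 106 − 85.1/10.9 ≈ 98.1927.
Pooling payoff: 0.50 × 106 + 0.50 × 69 = 87.5.
Difference: 98.1927 − 87.5 = 10.6927, i.e. 10.69 to two decimal places.
The high-quality type prefers to separate.

10.69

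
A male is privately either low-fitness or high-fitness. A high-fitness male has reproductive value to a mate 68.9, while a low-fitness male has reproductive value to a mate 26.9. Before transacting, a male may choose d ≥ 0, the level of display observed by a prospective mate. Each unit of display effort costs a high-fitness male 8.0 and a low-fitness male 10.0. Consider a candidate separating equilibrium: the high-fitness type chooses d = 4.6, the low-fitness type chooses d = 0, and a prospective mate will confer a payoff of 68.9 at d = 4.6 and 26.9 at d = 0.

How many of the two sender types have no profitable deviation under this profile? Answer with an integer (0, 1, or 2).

2

High-fitness type: signal → 68.9 − 8.0 × 4.6 = 32.1; deviate to 0 → 26.9. IC holds (32.1 ≥ 26.9).
Low-fitness type: stay at 0 → 26.9; mimic → 68.9 − 10.0 × 4.6 = 22.9. IC holds (26.9 ≥ 22.9).
2 of 2 constraints hold, so this is a separating equilibrium.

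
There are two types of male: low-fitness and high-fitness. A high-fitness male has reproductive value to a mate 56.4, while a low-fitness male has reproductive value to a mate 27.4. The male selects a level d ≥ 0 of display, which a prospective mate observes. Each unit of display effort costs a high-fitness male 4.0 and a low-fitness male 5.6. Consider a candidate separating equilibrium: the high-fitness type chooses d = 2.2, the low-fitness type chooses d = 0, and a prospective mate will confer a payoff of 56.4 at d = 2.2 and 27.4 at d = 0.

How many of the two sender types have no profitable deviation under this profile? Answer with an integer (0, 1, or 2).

1

Low-fitness type: stay at 0 → 27.4; mimic → 56.4 − 5.6 × 2.2 = 44.08. IC fails (27.4 < 44.08).
High-fitness type: signal → 56.4 − 4.0 × 2.2 = 47.6; deviate to 0 → 27.4. IC holds (47.6 ≥ 27.4).
1 of 2 constraints hold, so this profile is not an equilibrium.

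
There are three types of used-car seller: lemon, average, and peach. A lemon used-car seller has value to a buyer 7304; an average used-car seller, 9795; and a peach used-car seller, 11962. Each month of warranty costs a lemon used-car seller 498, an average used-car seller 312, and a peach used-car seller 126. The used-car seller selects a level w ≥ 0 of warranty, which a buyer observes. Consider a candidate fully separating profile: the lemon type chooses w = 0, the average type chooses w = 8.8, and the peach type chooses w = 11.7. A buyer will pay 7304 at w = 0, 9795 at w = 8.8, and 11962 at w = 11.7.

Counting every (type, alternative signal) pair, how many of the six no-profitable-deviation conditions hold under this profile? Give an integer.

Average (own payoff 9795 − 312×8.8 = 7049.4): to w=0 gives 7304 → profitable ✗; to w=11.7 gives 11962 − 312×11.7 = 8311.6 → profitable ✗.
Lemon (own payoff 7304): to w=8.8 gives 9795 − 498×8.8 = 5412.6 → no gain ✓; to w=11.7 gives 11962 − 498×11.7 = 6135.4 → no gain ✓.
Peach (own payoff 11962 − 126×11.7 = 10487.8): to w=0 gives 7304 → no gain ✓; to w=8.8 gives 9795 − 126×8.8 = 8686.2 → no gain ✓.
4 of the 6 constraints hold; not an equilibrium.

4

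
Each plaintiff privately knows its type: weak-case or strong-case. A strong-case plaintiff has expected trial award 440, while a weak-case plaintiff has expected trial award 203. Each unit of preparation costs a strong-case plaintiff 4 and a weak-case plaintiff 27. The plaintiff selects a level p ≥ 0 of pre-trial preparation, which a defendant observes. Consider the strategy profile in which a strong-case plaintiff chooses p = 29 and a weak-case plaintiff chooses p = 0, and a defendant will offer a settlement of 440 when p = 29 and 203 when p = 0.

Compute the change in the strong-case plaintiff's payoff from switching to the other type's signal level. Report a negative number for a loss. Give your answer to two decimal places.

Playing p = 29 the strong-case plaintiff receives 440 − 4 × 29 = 324.
Deviating to p = 0 yields 203 instead.
Gain from deviating: 203 − 324 = -121.00.
The gain is negative, so the strong-case type's incentive-compatibility constraint is satisfied.

-121.00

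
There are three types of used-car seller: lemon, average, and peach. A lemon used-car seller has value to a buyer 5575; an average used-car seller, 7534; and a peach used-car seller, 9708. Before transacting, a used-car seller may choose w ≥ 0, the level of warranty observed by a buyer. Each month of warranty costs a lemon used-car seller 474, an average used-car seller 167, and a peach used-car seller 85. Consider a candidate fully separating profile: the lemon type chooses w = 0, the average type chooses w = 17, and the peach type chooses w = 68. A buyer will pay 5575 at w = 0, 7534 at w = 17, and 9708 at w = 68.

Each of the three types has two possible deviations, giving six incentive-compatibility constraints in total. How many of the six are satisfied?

3

Average (own payoff 7534 − 167×17 = 4695): to w=0 gives 5575 → profitable ✗; to w=68 gives 9708 − 167×68 = -1648 → no gain ✓.
Peach (own payoff 9708 − 85×68 = 3928): to w=0 gives 5575 → profitable ✗; to w=17 gives 7534 − 85×17 = 6089 → profitable ✗.
Lemon (own payoff 5575): to w=17 gives 7534 − 474×17 = -524 → no gain ✓; to w=68 gives 9708 − 474×68 = -22524 → no gain ✓.
3 of the 6 constraints hold; not an equilibrium.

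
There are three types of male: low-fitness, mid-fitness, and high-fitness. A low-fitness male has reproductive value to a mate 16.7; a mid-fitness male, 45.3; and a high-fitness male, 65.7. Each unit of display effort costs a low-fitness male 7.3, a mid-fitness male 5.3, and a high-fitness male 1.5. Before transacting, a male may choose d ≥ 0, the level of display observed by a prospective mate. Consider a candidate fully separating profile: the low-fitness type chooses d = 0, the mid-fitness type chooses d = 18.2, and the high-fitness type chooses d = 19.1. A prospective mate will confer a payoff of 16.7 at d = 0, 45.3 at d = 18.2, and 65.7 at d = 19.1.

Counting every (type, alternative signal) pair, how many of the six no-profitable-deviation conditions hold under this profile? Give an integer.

4

Low-fitness (own payoff 16.7): to d=18.2 gives 45.3 − 7.3×18.2 = -87.56 → no gain ✓; to d=19.1 gives 65.7 − 7.3×19.1 = -73.73 → no gain ✓.
High-fitness (own payoff 65.7 − 1.5×19.1 = 37.05): to d=0 gives 16.7 → no gain ✓; to d=18.2 gives 45.3 − 1.5×18.2 = 18 → no gain ✓.
Mid-fitness (own payoff 45.3 − 5.3×18.2 = -51.16): to d=0 gives 16.7 → profitable ✗; to d=19.1 gives 65.7 − 5.3×19.1 = -35.53 → profitable ✗.
4 of the 6 constraints hold; not an equilibrium.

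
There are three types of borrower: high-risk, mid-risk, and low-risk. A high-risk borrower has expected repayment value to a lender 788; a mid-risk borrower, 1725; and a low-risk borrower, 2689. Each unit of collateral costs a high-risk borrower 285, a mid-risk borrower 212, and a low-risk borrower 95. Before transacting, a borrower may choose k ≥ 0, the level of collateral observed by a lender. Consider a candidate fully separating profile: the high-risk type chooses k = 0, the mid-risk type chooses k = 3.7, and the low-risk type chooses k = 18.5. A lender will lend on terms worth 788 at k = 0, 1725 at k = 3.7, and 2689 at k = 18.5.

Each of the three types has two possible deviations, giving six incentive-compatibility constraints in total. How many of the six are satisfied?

Mid-risk (own payoff 1725 − 212×3.7 = 940.6): to k=0 gives 788 → no gain ✓; to k=18.5 gives 2689 − 212×18.5 = -1233 → no gain ✓.
Low-risk (own payoff 2689 − 95×18.5 = 931.5): to k=0 gives 788 → no gain ✓; to k=3.7 gives 1725 − 95×3.7 = 1373.5 → profitable ✗.
High-risk (own payoff 788): to k=3.7 gives 1725 − 285×3.7 = 670.5 → no gain ✓; to k=18.5 gives 2689 − 285×18.5 = -2583.5 → no gain ✓.
5 of the 6 constraints hold; not an equilibrium.

5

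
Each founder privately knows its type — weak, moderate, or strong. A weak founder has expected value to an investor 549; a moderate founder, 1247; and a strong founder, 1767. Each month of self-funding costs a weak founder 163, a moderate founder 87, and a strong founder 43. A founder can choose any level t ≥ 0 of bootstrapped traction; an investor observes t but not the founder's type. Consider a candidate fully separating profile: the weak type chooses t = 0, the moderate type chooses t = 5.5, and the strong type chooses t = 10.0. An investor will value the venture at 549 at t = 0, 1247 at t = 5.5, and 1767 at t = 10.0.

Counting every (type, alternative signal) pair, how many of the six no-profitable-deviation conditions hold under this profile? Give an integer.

Moderate (own payoff 1247 − 87×5.5 = 768.5): to t=0 gives 549 → no gain ✓; to t=10.0 gives 1767 − 87×10.0 = 897 → profitable ✗.
Weak (own payoff 549): to t=5.5 gives 1247 − 163×5.5 = 350.5 → no gain ✓; to t=10.0 gives 1767 − 163×10.0 = 137 → no gain ✓.
Strong (own payoff 1767 − 43×10.0 = 1337): to t=0 gives 549 → no gain ✓; to t=5.5 gives 1247 − 43×5.5 = 1010.5 → no gain ✓.
5 of the 6 constraints hold; not an equilibrium.

5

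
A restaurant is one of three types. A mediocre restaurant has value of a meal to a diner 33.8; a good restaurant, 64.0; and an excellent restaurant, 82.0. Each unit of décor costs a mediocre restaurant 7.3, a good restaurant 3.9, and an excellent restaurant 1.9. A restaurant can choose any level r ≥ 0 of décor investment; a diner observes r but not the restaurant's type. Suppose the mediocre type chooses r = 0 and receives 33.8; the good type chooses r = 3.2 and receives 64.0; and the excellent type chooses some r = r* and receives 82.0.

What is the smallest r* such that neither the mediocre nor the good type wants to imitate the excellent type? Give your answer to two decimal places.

7.82

Good type (on-path payoff 64.0 − 3.9×3.2 = 51.52) won't mimic when 51.52 ≥ 82.0 − 3.9·r*, i.e. r* ≥ 7.82.
Mediocre type (on-path payoff 33.8) won't mimic when 33.8 ≥ 82.0 − 7.3·r*, i.e. r* ≥ 6.60.
Both must hold, so r* = max(6.60, 7.82) = 7.82. The good type's constraint binds.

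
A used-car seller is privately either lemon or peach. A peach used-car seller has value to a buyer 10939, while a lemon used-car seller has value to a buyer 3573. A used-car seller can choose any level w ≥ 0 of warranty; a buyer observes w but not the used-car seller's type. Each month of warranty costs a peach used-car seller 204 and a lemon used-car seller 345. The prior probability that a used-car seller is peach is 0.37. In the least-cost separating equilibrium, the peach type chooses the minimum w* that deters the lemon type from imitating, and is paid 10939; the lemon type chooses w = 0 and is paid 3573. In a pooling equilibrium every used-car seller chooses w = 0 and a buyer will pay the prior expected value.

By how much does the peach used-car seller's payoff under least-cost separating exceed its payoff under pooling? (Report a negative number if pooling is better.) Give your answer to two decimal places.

285.03

Least-cost separating signal: w* solves 3573 = 10939 − 345·w*, so w* = (10939 − 3573)/345 ≈ 21.3507.
Peach type's separating payoff: 10939 − 204 × w* = 10939 − 204 × (10939 − 3573)/345 = 10939 − 1502664/345 ≈ 6583.4522.
Pooling payoff: 0.37 × 10939 + 0.63 × 3573 = 6298.42.
Difference: 6583.4522 − 6298.42 = 285.0322, i.e. 285.03 to two decimal places.
The peach type prefers to separate.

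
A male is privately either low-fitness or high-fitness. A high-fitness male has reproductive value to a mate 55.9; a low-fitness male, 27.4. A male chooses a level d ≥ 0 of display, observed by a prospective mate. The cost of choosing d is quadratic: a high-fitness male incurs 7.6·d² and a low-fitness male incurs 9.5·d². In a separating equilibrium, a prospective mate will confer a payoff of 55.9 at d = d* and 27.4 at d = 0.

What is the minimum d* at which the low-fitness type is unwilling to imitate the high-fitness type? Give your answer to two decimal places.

The low-fitness type at d = 0 receives 27.4; imitating at d* yields 55.9 − 9.5·d*².
Indifference: 27.4 = 55.9 − 9.5·d*², so d*² = (55.9 − 27.4) / 9.5 = 3.
d* = √3 ≈ 1.73.

1.73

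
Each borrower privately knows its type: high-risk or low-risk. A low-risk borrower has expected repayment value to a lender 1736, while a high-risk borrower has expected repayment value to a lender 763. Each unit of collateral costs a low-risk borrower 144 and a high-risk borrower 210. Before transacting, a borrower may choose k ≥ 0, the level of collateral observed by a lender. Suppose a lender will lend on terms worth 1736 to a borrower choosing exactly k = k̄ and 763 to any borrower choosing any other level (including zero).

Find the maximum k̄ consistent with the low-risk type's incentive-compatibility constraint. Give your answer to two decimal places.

6.76

Choosing k̄ yields the low-risk type 1736 − 144·k̄; choosing zero yields 763.
The low-risk type is indifferent at 1736 − 144·k̄ = 763, i.e. k̄ = (1736 − 763) / 144 ≈ 6.76.
For any k̄ above 6.76 the low-risk type would rather pool at zero, so separation collapses.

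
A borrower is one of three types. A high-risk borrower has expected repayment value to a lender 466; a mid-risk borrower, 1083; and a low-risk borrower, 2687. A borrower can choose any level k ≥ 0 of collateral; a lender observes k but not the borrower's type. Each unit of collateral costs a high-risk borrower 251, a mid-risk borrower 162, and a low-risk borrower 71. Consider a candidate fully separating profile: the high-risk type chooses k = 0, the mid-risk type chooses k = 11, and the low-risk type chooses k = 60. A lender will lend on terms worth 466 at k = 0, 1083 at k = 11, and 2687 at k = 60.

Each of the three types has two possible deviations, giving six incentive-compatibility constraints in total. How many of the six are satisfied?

3

High-risk (own payoff 466): to k=11 gives 1083 − 251×11 = -1678 → no gain ✓; to k=60 gives 2687 − 251×60 = -12373 → no gain ✓.
Low-risk (own payoff 2687 − 71×60 = -1573): to k=0 gives 466 → profitable ✗; to k=11 gives 1083 − 71×11 = 302 → profitable ✗.
Mid-risk (own payoff 1083 − 162×11 = -699): to k=0 gives 466 → profitable ✗; to k=60 gives 2687 − 162×60 = -7033 → no gain ✓.
3 of the 6 constraints hold; not an equilibrium.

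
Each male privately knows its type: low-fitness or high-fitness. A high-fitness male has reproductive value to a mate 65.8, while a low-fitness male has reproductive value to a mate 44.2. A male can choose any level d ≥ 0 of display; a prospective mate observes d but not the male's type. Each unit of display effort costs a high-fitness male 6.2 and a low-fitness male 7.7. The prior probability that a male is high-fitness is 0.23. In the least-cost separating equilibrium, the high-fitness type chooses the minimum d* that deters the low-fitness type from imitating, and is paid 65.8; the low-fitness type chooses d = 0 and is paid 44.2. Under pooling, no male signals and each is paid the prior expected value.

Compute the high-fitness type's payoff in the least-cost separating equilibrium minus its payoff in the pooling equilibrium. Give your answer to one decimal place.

Least-cost separating signal: d* solves 44.2 = 65.8 − 7.7·d*, so d* = (65.8 − 44.2)/7.7 ≈ 2.8052.
High-fitness type's separating payoff: 65.8 − 6.2 × d* = 65.8 − 6.2 × (65.8 − 44.2)/7.7 = 65.8 − 133.92/7.7 ≈ 48.408.
Pooling payoff: 0.23 × 65.8 + 0.77 × 44.2 = 49.168.
Difference: 48.408 − 49.168 = -0.76, i.e. -0.8 to one decimal place.
The high-fitness type would prefer the pooling outcome.

-0.8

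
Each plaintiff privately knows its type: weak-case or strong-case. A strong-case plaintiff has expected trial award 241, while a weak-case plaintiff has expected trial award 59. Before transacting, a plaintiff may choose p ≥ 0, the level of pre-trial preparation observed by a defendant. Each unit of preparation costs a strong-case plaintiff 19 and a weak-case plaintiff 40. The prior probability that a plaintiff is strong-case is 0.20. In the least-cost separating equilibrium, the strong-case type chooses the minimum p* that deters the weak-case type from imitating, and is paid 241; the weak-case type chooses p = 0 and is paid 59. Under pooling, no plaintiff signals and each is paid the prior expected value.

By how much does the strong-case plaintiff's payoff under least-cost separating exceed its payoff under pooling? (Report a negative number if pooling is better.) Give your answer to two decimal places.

59.15

Least-cost separating signal: p* solves 59 = 241 − 40·p*, so p* = (241 − 59)/40 = 4.55.
Strong-case type's separating payoff: 241 − 19 × p* = 241 − 19 × (241 − 59)/40 = 241 − 3458/40 = 154.55.
Pooling payoff: 0.20 × 241 + 0.80 × 59 = 95.4.
Difference: 154.55 − 95.4 = 59.15.
The strong-case type prefers to separate.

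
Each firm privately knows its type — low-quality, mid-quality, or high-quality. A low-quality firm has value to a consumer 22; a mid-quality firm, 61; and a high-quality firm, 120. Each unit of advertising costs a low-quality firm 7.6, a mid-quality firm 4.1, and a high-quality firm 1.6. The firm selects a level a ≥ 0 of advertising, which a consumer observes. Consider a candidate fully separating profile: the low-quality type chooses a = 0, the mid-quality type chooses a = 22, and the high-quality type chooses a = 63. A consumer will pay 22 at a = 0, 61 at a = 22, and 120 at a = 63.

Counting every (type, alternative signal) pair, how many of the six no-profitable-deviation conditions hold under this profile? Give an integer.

Low-quality (own payoff 22): to a=22 gives 61 − 7.6×22 = -106.2 → no gain ✓; to a=63 gives 120 − 7.6×63 = -358.8 → no gain ✓.
Mid-quality (own payoff 61 − 4.1×22 = -29.2): to a=0 gives 22 → profitable ✗; to a=63 gives 120 − 4.1×63 = -138.3 → no gain ✓.
High-quality (own payoff 120 − 1.6×63 = 19.2): to a=0 gives 22 → profitable ✗; to a=22 gives 61 − 1.6×22 = 25.8 → profitable ✗.
3 of the 6 constraints hold; not an equilibrium.

3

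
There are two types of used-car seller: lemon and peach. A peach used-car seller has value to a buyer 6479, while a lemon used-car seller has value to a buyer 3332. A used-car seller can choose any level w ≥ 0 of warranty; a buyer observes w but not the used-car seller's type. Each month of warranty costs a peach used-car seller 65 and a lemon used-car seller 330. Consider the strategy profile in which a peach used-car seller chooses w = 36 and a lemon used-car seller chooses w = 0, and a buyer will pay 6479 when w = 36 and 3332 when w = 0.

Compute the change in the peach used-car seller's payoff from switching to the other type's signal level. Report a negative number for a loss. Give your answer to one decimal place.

-807.0

Playing w = 36 the peach used-car seller receives 6479 − 65 × 36 = 4139.
Deviating to w = 0 yields 3332 instead.
Gain from deviating: 3332 − 4139 = -807.0.
The gain is negative, so the peach type's incentive-compatibility constraint is satisfied.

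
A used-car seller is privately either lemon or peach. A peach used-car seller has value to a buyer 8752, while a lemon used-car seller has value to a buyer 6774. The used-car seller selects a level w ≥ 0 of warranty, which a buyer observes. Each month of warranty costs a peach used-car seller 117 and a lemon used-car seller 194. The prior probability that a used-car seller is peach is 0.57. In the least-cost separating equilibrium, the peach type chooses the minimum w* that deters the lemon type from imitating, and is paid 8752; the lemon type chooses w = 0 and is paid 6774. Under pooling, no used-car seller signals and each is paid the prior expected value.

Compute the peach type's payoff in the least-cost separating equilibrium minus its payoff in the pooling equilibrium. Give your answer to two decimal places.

-342.38

Least-cost separating signal: w* solves 6774 = 8752 − 194·w*, so w* = (8752 − 6774)/194 ≈ 10.1959.
Peach type's separating payoff: 8752 − 117 × w* = 8752 − 117 × (8752 − 6774)/194 = 8752 − 231426/194 ≈ 7559.0825.
Pooling payoff: 0.57 × 8752 + 0.43 × 6774 = 7901.46.
Difference: 7559.0825 − 7901.46 = -342.3775, i.e. -342.38 to two decimal places.
The peach type would prefer the pooling outcome.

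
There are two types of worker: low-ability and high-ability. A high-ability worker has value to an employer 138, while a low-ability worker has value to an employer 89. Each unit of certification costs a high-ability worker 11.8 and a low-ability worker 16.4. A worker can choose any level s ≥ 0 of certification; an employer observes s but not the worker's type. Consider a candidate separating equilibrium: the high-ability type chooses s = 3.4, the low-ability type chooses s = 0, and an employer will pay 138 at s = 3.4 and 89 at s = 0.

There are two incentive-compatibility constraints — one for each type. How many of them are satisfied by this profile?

Low-ability type: stay at 0 → 89; mimic → 138 − 16.4 × 3.4 = 82.24. IC holds (89 ≥ 82.24).
High-ability type: signal → 138 − 11.8 × 3.4 = 97.88; deviate to 0 → 89. IC holds (97.88 ≥ 89).
2 of 2 constraints hold, so this is a separating equilibrium.

2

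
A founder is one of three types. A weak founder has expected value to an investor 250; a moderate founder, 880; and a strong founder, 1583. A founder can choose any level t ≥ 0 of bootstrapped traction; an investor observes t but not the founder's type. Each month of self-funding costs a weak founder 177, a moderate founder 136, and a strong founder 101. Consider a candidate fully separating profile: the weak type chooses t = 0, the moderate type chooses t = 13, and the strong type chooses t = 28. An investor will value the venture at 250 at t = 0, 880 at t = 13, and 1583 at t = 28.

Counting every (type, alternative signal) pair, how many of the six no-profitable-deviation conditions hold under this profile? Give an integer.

3

Strong (own payoff 1583 − 101×28 = -1245): to t=0 gives 250 → profitable ✗; to t=13 gives 880 − 101×13 = -433 → profitable ✗.
Moderate (own payoff 880 − 136×13 = -888): to t=0 gives 250 → profitable ✗; to t=28 gives 1583 − 136×28 = -2225 → no gain ✓.
Weak (own payoff 250): to t=13 gives 880 − 177×13 = -1421 → no gain ✓; to t=28 gives 1583 − 177×28 = -3373 → no gain ✓.
3 of the 6 constraints hold; not an equilibrium.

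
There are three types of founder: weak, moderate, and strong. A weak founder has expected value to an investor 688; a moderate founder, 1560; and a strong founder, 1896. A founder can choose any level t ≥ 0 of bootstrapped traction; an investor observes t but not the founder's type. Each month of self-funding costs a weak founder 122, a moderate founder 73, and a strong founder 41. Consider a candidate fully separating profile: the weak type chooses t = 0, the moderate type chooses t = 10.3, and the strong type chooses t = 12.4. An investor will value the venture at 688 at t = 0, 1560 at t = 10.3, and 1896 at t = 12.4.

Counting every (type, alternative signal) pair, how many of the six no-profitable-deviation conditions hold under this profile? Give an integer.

5

Strong (own payoff 1896 − 41×12.4 = 1387.6): to t=0 gives 688 → no gain ✓; to t=10.3 gives 1560 − 41×10.3 = 1137.7 → no gain ✓.
Weak (own payoff 688): to t=10.3 gives 1560 − 122×10.3 = 303.4 → no gain ✓; to t=12.4 gives 1896 − 122×12.4 = 383.2 → no gain ✓.
Moderate (own payoff 1560 − 73×10.3 = 808.1): to t=0 gives 688 → no gain ✓; to t=12.4 gives 1896 − 73×12.4 = 990.8 → profitable ✗.
5 of the 6 constraints hold; not an equilibrium.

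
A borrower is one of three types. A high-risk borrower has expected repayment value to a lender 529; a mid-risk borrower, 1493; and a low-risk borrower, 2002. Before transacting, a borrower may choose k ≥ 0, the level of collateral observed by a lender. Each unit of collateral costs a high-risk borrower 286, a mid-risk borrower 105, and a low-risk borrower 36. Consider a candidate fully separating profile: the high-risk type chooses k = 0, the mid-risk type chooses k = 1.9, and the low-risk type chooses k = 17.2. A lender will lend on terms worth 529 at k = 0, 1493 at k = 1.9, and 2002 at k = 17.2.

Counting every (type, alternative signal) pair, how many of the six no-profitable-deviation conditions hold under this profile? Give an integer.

Low-risk (own payoff 2002 − 36×17.2 = 1382.8): to k=0 gives 529 → no gain ✓; to k=1.9 gives 1493 − 36×1.9 = 1424.6 → profitable ✗.
High-risk (own payoff 529): to k=1.9 gives 1493 − 286×1.9 = 949.6 → profitable ✗; to k=17.2 gives 2002 − 286×17.2 = -2917.2 → no gain ✓.
Mid-risk (own payoff 1493 − 105×1.9 = 1293.5): to k=0 gives 529 → no gain ✓; to k=17.2 gives 2002 − 105×17.2 = 196 → no gain ✓.
4 of the 6 constraints hold; not an equilibrium.

4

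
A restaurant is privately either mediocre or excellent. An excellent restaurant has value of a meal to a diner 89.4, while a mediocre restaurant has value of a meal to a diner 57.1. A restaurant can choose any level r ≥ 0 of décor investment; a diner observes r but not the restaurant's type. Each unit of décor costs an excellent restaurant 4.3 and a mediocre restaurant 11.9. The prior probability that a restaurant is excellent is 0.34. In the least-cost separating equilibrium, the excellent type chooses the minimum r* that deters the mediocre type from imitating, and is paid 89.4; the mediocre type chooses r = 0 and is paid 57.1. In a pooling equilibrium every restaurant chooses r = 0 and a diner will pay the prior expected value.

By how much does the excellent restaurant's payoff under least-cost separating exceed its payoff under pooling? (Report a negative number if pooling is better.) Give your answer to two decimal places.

9.65

Least-cost separating signal: r* solves 57.1 = 89.4 − 11.9·r*, so r* = (89.4 − 57.1)/11.9 ≈ 2.7143.
Excellent type's separating payoff: 89.4 − 4.3 × r* = 89.4 − 4.3 × (89.4 − 57.1)/11.9 = 89.4 − 138.89/11.9 ≈ 77.7286.
Pooling payoff: 0.34 × 89.4 + 0.66 × 57.1 = 68.082.
Difference: 77.7286 − 68.082 = 9.6466, i.e. 9.65 to two decimal places.
The excellent type prefers to separate.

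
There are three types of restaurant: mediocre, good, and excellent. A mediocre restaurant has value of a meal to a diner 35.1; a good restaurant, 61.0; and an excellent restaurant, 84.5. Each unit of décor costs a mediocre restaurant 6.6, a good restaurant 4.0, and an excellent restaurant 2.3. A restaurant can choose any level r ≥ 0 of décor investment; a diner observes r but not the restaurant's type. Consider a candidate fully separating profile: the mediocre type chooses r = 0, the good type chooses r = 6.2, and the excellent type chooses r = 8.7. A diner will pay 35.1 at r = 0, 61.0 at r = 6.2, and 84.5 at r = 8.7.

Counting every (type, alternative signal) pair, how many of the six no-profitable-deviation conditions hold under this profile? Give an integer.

5

Excellent (own payoff 84.5 − 2.3×8.7 = 64.49): to r=0 gives 35.1 → no gain ✓; to r=6.2 gives 61.0 − 2.3×6.2 = 46.74 → no gain ✓.
Good (own payoff 61.0 − 4.0×6.2 = 36.2): to r=0 gives 35.1 → no gain ✓; to r=8.7 gives 84.5 − 4.0×8.7 = 49.7 → profitable ✗.
Mediocre (own payoff 35.1): to r=6.2 gives 61.0 − 6.6×6.2 = 20.08 → no gain ✓; to r=8.7 gives 84.5 − 6.6×8.7 = 27.08 → no gain ✓.
5 of the 6 constraints hold; not an equilibrium.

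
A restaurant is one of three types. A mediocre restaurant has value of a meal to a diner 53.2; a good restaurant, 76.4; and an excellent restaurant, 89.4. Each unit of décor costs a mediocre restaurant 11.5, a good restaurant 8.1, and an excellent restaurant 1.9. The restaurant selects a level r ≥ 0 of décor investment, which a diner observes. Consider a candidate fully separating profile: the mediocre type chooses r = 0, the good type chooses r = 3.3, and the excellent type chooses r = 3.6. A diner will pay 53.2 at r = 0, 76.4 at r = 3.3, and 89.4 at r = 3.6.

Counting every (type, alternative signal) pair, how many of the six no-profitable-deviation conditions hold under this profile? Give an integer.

4

Good (own payoff 76.4 − 8.1×3.3 = 49.67): to r=0 gives 53.2 → profitable ✗; to r=3.6 gives 89.4 − 8.1×3.6 = 60.24 → profitable ✗.
Excellent (own payoff 89.4 − 1.9×3.6 = 82.56): to r=0 gives 53.2 → no gain ✓; to r=3.3 gives 76.4 − 1.9×3.3 = 70.13 → no gain ✓.
Mediocre (own payoff 53.2): to r=3.3 gives 76.4 − 11.5×3.3 = 38.45 → no gain ✓; to r=3.6 gives 89.4 − 11.5×3.6 = 48 → no gain ✓.
4 of the 6 constraints hold; not an equilibrium.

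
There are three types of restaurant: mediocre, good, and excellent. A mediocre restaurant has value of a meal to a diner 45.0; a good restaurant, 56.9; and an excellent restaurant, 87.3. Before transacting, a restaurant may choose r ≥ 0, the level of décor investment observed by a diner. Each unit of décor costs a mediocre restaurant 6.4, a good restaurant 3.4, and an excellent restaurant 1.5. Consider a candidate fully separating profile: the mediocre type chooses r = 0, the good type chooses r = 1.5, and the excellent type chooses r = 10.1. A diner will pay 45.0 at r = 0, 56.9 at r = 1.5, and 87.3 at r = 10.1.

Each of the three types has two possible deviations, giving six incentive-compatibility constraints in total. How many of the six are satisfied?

Mediocre (own payoff 45.0): to r=1.5 gives 56.9 − 6.4×1.5 = 47.3 → profitable ✗; to r=10.1 gives 87.3 − 6.4×10.1 = 22.66 → no gain ✓.
Good (own payoff 56.9 − 3.4×1.5 = 51.8): to r=0 gives 45.0 → no gain ✓; to r=10.1 gives 87.3 − 3.4×10.1 = 52.96 → profitable ✗.
Excellent (own payoff 87.3 − 1.5×10.1 = 72.15): to r=0 gives 45.0 → no gain ✓; to r=1.5 gives 56.9 − 1.5×1.5 = 54.65 → no gain ✓.
4 of the 6 constraints hold; not an equilibrium.

4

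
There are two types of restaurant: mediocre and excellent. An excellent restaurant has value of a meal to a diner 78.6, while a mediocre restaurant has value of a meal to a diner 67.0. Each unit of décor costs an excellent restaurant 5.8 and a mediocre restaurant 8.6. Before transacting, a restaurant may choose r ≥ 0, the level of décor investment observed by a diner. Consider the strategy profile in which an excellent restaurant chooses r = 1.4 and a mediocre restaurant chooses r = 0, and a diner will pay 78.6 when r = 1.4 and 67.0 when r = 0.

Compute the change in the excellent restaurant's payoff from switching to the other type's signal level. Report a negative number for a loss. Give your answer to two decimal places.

Playing r = 1.4 the excellent restaurant receives 78.6 − 5.8 × 1.4 = 70.48.
Deviating to r = 0 yields 67.0 instead.
Gain from deviating: 67.0 − 70.48 = -3.48.
The gain is negative, so the excellent type's incentive-compatibility constraint is satisfied.

-3.48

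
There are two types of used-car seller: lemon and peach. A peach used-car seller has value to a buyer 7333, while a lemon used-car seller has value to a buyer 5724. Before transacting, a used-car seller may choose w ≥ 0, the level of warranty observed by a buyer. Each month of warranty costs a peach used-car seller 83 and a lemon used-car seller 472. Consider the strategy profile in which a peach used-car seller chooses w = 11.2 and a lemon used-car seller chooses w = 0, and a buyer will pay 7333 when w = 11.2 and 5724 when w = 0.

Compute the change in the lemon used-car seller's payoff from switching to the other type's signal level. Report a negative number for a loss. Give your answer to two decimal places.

-3677.40

Playing w = 0 the lemon used-car seller receives 5724.
Deviating to w = 11.2 brings payment 7333 at cost 472 × 11.2 = 5286.4, netting 2046.6.
Gain from deviating: 2046.6 − 5724 = -3677.40.
The gain is negative, so the lemon type's incentive-compatibility constraint is satisfied.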